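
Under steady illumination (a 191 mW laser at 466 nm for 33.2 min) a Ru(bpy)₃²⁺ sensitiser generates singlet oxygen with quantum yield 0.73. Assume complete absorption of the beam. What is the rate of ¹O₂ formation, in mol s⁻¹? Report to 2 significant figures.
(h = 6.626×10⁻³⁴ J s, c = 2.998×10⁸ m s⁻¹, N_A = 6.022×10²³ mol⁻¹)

Photon energy at 466 nm: hc/λ = (6.626×10⁻³⁴)(2.998×10⁸)/(466×10⁻⁹) = 4.263×10⁻¹⁹ J.
Energy delivered: (191 mW)(1992 s) = 380.5 J.
Photons incident: 380.5 / 4.263×10⁻¹⁹ = 8.926×10²⁰, i.e. 8.926×10²⁰/6.022×10²³ = 0.001482 mol.
Product formed: 0.73 × 0.001482 = 0.001082 mol.
Rate: 0.001082 / 1992 s = 5.4×10⁻⁷ mol s⁻¹.

5.4×10⁻⁷ mol s⁻¹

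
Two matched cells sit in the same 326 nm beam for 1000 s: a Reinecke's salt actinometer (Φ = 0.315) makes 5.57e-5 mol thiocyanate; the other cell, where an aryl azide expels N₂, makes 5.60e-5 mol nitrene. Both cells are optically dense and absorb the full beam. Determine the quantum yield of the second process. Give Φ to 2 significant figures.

Φ = 0.32

Photons absorbed by the actinometer: 5.57e-5 / 0.315 = 1.768e-4 mol.
Φ(unknown) = 5.60e-5 / 1.768e-4 = 0.32.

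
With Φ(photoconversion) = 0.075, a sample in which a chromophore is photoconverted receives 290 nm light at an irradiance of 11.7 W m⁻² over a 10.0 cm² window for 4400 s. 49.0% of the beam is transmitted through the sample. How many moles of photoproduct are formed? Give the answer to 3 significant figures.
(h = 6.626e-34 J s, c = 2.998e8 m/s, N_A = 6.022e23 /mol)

Photon energy at 290 nm: hc/λ = (6.626e-34)(2.998e8)/(290e-9) = 6.850e-19 J.
Energy delivered: (11.7 W m⁻²)(10.0e-4 m²)(4400 s) = 51.48 J.
Photons incident: 51.48 / 6.850e-19 = 7.515e19, i.e. 7.515e19/6.022e23 = 1.248e-4 mol.
Fraction absorbed: 1 − 49.0/100 = 0.5100.
Photons absorbed: 0.5100 × 1.248e-4 = 6.365e-5 mol.
Product: Φ × n_abs = 0.075 × 6.365e-5 = 4.774e-6 mol.

4.77e-6 mol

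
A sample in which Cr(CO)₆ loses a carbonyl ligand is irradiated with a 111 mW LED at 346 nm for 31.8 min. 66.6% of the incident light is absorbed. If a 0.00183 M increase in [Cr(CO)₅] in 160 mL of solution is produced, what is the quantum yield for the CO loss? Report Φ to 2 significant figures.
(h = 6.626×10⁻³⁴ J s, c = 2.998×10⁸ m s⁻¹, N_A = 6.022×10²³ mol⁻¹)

Φ = 0.72

Product: (0.00183 M)(0.16 L) = 2.928×10⁻⁴ mol.
Photon energy at 346 nm: hc/λ = (6.626×10⁻³⁴)(2.998×10⁸)/(346×10⁻⁹) = 5.741×10⁻¹⁹ J.
Energy delivered: (111 mW)(1908 s) = 211.8 J.
Photons incident: 211.8 / 5.741×10⁻¹⁹ = 3.689×10²⁰, i.e. 3.689×10²⁰/6.022×10²³ = 6.126×10⁻⁴ mol.
Photons absorbed: 0.666 × 6.126×10⁻⁴ = 4.080×10⁻⁴ mol.
Φ = 2.928×10⁻⁴ mol / 4.080×10⁻⁴ mol photons = 0.72.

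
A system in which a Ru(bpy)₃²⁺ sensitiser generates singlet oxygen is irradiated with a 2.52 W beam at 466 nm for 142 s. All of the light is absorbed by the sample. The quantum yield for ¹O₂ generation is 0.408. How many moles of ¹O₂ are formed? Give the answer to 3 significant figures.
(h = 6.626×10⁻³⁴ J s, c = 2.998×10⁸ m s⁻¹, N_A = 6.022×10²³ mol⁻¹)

Photon energy at 466 nm: hc/λ = (6.626×10⁻³⁴)(2.998×10⁸)/(466×10⁻⁹) = 4.263×10⁻¹⁹ J.
Energy delivered: (2.52 W)(142 s) = 357.8 J.
Photons incident: 357.8 / 4.263×10⁻¹⁹ = 8.393×10²⁰, i.e. 8.393×10²⁰/6.022×10²³ = 0.001394 mol.
Product: Φ × n_abs = 0.408 × 0.001394 = 5.688×10⁻⁴ mol.

5.69×10⁻⁴ mol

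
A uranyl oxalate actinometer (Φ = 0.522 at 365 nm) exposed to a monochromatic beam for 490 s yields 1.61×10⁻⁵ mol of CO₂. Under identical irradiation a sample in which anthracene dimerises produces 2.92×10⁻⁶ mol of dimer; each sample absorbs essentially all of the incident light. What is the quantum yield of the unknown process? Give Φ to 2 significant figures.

Φ = 0.095

Photons absorbed by the actinometer: 1.61×10⁻⁵ / 0.522 = 3.084×10⁻⁵ mol.
Φ(unknown) = 2.92×10⁻⁶ / 3.084×10⁻⁵ = 0.095.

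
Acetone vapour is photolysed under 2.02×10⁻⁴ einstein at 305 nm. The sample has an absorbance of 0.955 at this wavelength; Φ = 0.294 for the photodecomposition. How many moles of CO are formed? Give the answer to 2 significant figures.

5.3×10⁻⁵ mol

Fraction absorbed: 1 − 10^(−0.955) = 0.8891.
Photons absorbed: 0.8891 × 2.02×10⁻⁴ = 1.796×10⁻⁴ mol.
Product: Φ × n_abs = 0.294 × 1.796×10⁻⁴ = 5.280×10⁻⁵ mol.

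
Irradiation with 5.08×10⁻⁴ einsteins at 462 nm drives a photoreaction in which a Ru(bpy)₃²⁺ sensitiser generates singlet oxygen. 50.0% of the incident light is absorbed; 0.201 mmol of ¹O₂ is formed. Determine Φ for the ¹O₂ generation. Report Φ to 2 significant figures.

Φ = 0.79

Product: 0.201 mmol = 2.01×10⁻⁴ mol.
Photons absorbed: 0.500 × 5.08×10⁻⁴ = 2.540×10⁻⁴ mol.
Φ = 2.01×10⁻⁴ mol / 2.540×10⁻⁴ mol photons = 0.79.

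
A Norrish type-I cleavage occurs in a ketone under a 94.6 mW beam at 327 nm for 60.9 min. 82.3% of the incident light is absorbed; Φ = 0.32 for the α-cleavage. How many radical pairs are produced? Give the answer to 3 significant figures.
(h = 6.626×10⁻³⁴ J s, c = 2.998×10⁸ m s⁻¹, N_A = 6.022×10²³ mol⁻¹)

1.50×10²⁰ radical pairs

Photon energy at 327 nm: hc/λ = (6.626×10⁻³⁴)(2.998×10⁸)/(327×10⁻⁹) = 6.075×10⁻¹⁹ J.
Energy delivered: (94.6 mW)(3654 s) = 345.7 J.
Photons incident: 345.7 / 6.075×10⁻¹⁹ = 5.691×10²⁰, i.e. 5.691×10²⁰/6.022×10²³ = 9.450×10⁻⁴ mol.
Photons absorbed: 0.823 × 9.450×10⁻⁴ = 7.777×10⁻⁴ mol.
Product: Φ × n_abs = 0.32 × 7.777×10⁻⁴ = 2.489×10⁻⁴ mol.
As a count: 2.489×10⁻⁴ × 6.022×10²³ = 1.50×10²⁰.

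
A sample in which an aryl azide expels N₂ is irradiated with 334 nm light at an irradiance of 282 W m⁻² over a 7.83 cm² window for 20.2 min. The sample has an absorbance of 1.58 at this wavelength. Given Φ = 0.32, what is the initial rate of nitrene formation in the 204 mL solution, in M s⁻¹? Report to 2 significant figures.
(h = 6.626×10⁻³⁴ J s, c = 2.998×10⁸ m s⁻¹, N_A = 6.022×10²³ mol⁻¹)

9.4×10⁻⁷ M s⁻¹

Photon energy at 334 nm: hc/λ = (6.626×10⁻³⁴)(2.998×10⁸)/(334×10⁻⁹) = 5.948×10⁻¹⁹ J.
Energy delivered: (282 W m⁻²)(7.83×10⁻⁴ m²)(1212 s) = 267.6 J.
Photons incident: 267.6 / 5.948×10⁻¹⁹ = 4.499×10²⁰, i.e. 4.499×10²⁰/6.022×10²³ = 7.471×10⁻⁴ mol.
Fraction absorbed: 1 − 10^(−1.58) = 0.9737.
Photons absorbed: 0.9737 × 7.471×10⁻⁴ = 7.275×10⁻⁴ mol.
Product formed: 0.32 × 7.275×10⁻⁴ = 2.328×10⁻⁴ mol.
Rate: 2.328×10⁻⁴ mol / (1212 s × 0.204 L) = 9.4×10⁻⁷ M s⁻¹.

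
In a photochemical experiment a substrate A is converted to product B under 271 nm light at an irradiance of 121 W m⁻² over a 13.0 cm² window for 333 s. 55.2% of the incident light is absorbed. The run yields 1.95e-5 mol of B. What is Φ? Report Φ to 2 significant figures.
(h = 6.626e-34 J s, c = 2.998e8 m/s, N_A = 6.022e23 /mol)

Photon energy at 271 nm: hc/λ = (6.626e-34)(2.998e8)/(271e-9) = 7.330e-19 J.
Energy delivered: (121 W m⁻²)(13.0e-4 m²)(333 s) = 52.38 J.
Photons incident: 52.38 / 7.330e-19 = 7.146e19, i.e. 7.146e19/6.022e23 = 1.187e-4 mol.
Photons absorbed: 0.552 × 1.187e-4 = 6.552e-5 mol.
Φ = 1.95e-5 mol / 6.552e-5 mol photons = 0.30.

Φ = 0.30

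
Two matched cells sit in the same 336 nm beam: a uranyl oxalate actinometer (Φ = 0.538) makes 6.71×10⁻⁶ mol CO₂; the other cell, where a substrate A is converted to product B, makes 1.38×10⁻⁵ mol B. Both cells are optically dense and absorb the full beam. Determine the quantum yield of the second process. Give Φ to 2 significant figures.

Photons absorbed by the actinometer: 6.71×10⁻⁶ / 0.538 = 1.247×10⁻⁵ mol.
Φ(unknown) = 1.38×10⁻⁵ / 1.247×10⁻⁵ = 1.1.

Φ = 1.1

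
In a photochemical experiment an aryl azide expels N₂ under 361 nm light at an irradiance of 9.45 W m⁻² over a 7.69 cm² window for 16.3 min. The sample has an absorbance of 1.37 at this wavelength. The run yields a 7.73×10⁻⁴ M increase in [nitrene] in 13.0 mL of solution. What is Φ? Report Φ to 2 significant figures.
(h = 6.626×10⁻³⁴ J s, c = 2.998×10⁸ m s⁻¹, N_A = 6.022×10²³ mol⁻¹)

Product: (7.73×10⁻⁴ M)(0.013 L) = 1.005×10⁻⁵ mol.
Photon energy at 361 nm: hc/λ = (6.626×10⁻³⁴)(2.998×10⁸)/(361×10⁻⁹) = 5.503×10⁻¹⁹ J.
Energy delivered: (9.45 W m⁻²)(7.69×10⁻⁴ m²)(978 s) = 7.107 J.
Photons incident: 7.107 / 5.503×10⁻¹⁹ = 1.291×10¹⁹, i.e. 1.291×10¹⁹/6.022×10²³ = 2.144×10⁻⁵ mol.
Fraction absorbed: 1 − 10^(−1.37) = 0.9573.
Photons absorbed: 0.9573 × 2.144×10⁻⁵ = 2.052×10⁻⁵ mol.
Φ = 1.005×10⁻⁵ mol / 2.052×10⁻⁵ mol photons = 0.49.

Φ = 0.49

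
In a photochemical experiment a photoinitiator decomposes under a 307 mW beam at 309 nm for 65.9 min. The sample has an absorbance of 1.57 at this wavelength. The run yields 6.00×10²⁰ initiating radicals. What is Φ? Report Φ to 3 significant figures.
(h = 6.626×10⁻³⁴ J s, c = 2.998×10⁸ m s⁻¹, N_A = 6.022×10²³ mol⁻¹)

Φ = 0.327

Product: 6.00×10²⁰ / 6.022×10²³ = 9.963×10⁻⁴ mol.
Photon energy at 309 nm: hc/λ = (6.626×10⁻³⁴)(2.998×10⁸)/(309×10⁻⁹) = 6.429×10⁻¹⁹ J.
Energy delivered: (307 mW)(3954 s) = 1214 J.
Photons incident: 1214 / 6.429×10⁻¹⁹ = 1.888×10²¹, i.e. 1.888×10²¹/6.022×10²³ = 0.003135 mol.
Fraction absorbed: 1 − 10^(−1.57) = 0.9731.
Photons absorbed: 0.9731 × 0.003135 = 0.003051 mol.
Φ = 9.963×10⁻⁴ mol / 0.003051 mol photons = 0.327.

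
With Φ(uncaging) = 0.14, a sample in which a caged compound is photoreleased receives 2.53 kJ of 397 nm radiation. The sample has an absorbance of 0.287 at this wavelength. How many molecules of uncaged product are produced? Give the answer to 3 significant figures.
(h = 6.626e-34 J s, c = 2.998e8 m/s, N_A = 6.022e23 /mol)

Photon energy at 397 nm: hc/λ = (6.626e-34)(2.998e8)/(397e-9) = 5.004e-19 J.
Incident energy: 2.53 kJ = 2530 J.
Photons incident: 2530 / 5.004e-19 = 5.056e21, i.e. 5.056e21/6.022e23 = 0.008396 mol.
Fraction absorbed: 1 − 10^(−0.287) = 0.4836.
Photons absorbed: 0.4836 × 0.008396 = 0.004060 mol.
Product: Φ × n_abs = 0.14 × 0.004060 = 5.684e-4 mol.
As a count: 5.684e-4 × 6.022e23 = 3.42e20.

3.42e20 molecules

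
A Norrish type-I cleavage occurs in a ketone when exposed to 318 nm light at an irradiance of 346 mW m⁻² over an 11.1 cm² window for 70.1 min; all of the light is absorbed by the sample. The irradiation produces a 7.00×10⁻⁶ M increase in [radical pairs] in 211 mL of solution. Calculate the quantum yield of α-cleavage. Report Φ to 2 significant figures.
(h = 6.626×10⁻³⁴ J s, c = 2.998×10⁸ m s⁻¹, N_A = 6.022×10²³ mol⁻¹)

Φ = 0.34

Product: (7.00×10⁻⁶ M)(0.211 L) = 1.477×10⁻⁶ mol.
Photon energy at 318 nm: hc/λ = (6.626×10⁻³⁴)(2.998×10⁸)/(318×10⁻⁹) = 6.247×10⁻¹⁹ J.
Energy delivered: (346 mW m⁻²)(11.1×10⁻⁴ m²)(4206 s) = 1.615 J.
Photons incident: 1.615 / 6.247×10⁻¹⁹ = 2.585×10¹⁸, i.e. 2.585×10¹⁸/6.022×10²³ = 4.293×10⁻⁶ mol.
Φ = 1.477×10⁻⁶ mol / 4.293×10⁻⁶ mol photons = 0.34.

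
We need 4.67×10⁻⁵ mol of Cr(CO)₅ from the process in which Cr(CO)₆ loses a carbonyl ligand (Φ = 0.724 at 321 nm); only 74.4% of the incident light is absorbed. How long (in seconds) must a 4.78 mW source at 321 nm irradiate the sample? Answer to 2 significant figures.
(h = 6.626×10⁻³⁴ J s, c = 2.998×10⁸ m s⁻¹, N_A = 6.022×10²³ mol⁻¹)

Photons that must be absorbed: 4.67×10⁻⁵ / 0.724 = 6.450×10⁻⁵ mol.
Incident photons needed: 6.450×10⁻⁵ / 0.744 = 8.669×10⁻⁵ mol.
Photon energy: hc/λ = 6.188×10⁻¹⁹ J; per mole, 3.726×10⁵ J mol⁻¹.
Energy required: 8.669×10⁻⁵ × 3.726×10⁵ = 32.30 J.
Time: 32.30 J / 0.00478 W = 6800 s.

t ≈ 6800 s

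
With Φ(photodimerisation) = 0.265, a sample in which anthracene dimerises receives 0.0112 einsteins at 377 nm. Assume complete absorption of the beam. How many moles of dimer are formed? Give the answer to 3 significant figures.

Product: Φ × n_abs = 0.265 × 0.0112 = 0.002968 mol.

0.00297 mol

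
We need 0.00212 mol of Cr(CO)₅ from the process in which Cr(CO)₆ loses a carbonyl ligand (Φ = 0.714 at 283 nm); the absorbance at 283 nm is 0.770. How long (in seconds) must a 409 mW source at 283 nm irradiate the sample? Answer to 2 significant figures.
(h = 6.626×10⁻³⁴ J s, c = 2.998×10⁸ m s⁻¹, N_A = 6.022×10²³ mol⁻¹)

Photons that must be absorbed: 0.00212 / 0.714 = 0.002969 mol.
Fraction absorbed: 1 − 10^(−0.770) = 0.8302.
Incident photons needed: 0.002969 / 0.8302 = 0.003576 mol.
Photon energy: hc/λ = 7.019×10⁻¹⁹ J; per mole, 4.227×10⁵ J mol⁻¹.
Energy required: 0.003576 × 4.227×10⁵ = 1512 J.
Time: 1512 J / 0.409 W = 3700 s.

t ≈ 3700 s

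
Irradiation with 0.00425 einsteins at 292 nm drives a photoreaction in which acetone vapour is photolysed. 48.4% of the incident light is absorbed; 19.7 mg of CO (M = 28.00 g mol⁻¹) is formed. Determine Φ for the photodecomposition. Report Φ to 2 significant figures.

Φ = 0.34

Product: 19.7 mg / 28.00 g mol⁻¹ = 7.036e-4 mol.
Photons absorbed: 0.484 × 0.00425 = 0.002057 mol.
Φ = 7.036e-4 mol / 0.002057 mol photons = 0.34.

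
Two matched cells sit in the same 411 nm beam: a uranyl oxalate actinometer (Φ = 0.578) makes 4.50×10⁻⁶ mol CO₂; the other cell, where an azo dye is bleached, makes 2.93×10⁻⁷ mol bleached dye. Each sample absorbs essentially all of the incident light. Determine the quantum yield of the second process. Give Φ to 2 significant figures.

Photons absorbed by the actinometer: 4.50×10⁻⁶ / 0.578 = 7.785×10⁻⁶ mol.
Φ(unknown) = 2.93×10⁻⁷ / 7.785×10⁻⁶ = 0.038.

Φ = 0.038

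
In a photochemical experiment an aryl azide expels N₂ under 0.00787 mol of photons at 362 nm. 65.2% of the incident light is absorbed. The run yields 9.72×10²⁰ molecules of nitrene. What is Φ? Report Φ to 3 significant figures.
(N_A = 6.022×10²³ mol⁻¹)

Φ = 0.315

Product: 9.72×10²⁰ / 6.022×10²³ = 0.001614 mol.
Photons absorbed: 0.652 × 0.00787 = 0.005131 mol.
Φ = 0.001614 mol / 0.005131 mol photons = 0.315.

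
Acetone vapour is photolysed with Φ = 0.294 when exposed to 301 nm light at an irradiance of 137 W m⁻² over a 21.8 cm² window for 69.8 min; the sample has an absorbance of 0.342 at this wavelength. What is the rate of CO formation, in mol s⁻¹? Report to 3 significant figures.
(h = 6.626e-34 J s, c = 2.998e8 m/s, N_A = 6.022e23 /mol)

Photon energy at 301 nm: hc/λ = (6.626e-34)(2.998e8)/(301e-9) = 6.600e-19 J.
Energy delivered: (137 W m⁻²)(21.8e-4 m²)(4188 s) = 1251 J.
Photons incident: 1251 / 6.600e-19 = 1.895e21, i.e. 1.895e21/6.022e23 = 0.003147 mol.
Fraction absorbed: 1 − 10^(−0.342) = 0.5450.
Photons absorbed: 0.5450 × 0.003147 = 0.001715 mol.
Product formed: 0.294 × 0.001715 = 5.042e-4 mol.
Rate: 5.042e-4 / 4188 s = 1.20e-7 mol s⁻¹.

1.20e-7 mol s⁻¹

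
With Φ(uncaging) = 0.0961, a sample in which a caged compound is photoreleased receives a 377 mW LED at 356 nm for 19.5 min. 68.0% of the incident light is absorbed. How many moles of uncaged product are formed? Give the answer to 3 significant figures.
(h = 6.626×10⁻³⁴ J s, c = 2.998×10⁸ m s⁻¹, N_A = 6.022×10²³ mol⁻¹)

Photon energy at 356 nm: hc/λ = (6.626×10⁻³⁴)(2.998×10⁸)/(356×10⁻⁹) = 5.580×10⁻¹⁹ J.
Energy delivered: (377 mW)(1170 s) = 441.1 J.
Photons incident: 441.1 / 5.580×10⁻¹⁹ = 7.905×10²⁰, i.e. 7.905×10²⁰/6.022×10²³ = 0.001313 mol.
Photons absorbed: 0.680 × 0.001313 = 8.928×10⁻⁴ mol.
Product: Φ × n_abs = 0.0961 × 8.928×10⁻⁴ = 8.580×10⁻⁵ mol.

8.58×10⁻⁵ mol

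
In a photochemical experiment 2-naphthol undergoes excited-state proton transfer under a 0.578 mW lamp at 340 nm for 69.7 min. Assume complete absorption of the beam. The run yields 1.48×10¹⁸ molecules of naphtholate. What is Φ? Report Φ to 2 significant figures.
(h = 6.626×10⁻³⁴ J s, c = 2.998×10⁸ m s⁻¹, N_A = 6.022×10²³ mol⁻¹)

Φ = 0.36

Product: 1.48×10¹⁸ / 6.022×10²³ = 2.458×10⁻⁶ mol.
Photon energy at 340 nm: hc/λ = (6.626×10⁻³⁴)(2.998×10⁸)/(340×10⁻⁹) = 5.843×10⁻¹⁹ J.
Energy delivered: (0.578 mW)(4182 s) = 2.417 J.
Photons incident: 2.417 / 5.843×10⁻¹⁹ = 4.137×10¹⁸, i.e. 4.137×10¹⁸/6.022×10²³ = 6.870×10⁻⁶ mol.
Φ = 2.458×10⁻⁶ mol / 6.870×10⁻⁶ mol photons = 0.36.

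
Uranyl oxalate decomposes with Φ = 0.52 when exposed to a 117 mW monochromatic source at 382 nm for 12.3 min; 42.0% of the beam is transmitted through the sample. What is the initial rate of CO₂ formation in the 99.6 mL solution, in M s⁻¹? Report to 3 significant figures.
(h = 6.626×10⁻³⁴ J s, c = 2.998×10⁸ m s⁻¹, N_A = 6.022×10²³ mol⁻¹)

1.13×10⁻⁶ M s⁻¹

Photon energy at 382 nm: hc/λ = (6.626×10⁻³⁴)(2.998×10⁸)/(382×10⁻⁹) = 5.200×10⁻¹⁹ J.
Energy delivered: (117 mW)(738 s) = 86.35 J.
Photons incident: 86.35 / 5.200×10⁻¹⁹ = 1.661×10²⁰, i.e. 1.661×10²⁰/6.022×10²³ = 2.758×10⁻⁴ mol.
Fraction absorbed: 1 − 42.0/100 = 0.5800.
Photons absorbed: 0.5800 × 2.758×10⁻⁴ = 1.600×10⁻⁴ mol.
Product formed: 0.52 × 1.600×10⁻⁴ = 8.320×10⁻⁵ mol.
Rate: 8.320×10⁻⁵ mol / (738 s × 0.0996 L) = 1.13×10⁻⁶ M s⁻¹.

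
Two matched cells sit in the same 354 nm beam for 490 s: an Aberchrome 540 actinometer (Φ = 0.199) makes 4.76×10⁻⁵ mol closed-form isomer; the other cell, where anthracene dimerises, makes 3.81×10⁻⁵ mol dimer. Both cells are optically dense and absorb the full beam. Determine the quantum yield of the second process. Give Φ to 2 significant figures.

Φ = 0.16

Photons absorbed by the actinometer: 4.76×10⁻⁵ / 0.199 = 2.392×10⁻⁴ mol.
Φ(unknown) = 3.81×10⁻⁵ / 2.392×10⁻⁴ = 0.16.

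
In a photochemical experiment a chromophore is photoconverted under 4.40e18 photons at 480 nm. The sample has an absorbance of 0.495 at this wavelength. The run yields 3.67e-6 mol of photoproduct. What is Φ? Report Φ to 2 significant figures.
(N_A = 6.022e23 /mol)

Φ = 0.74

Moles of photons: 4.40e18 / 6.022e23 = 7.307e-6 mol.
Fraction absorbed: 1 − 10^(−0.495) = 0.6801.
Photons absorbed: 0.6801 × 7.307e-6 = 4.969e-6 mol.
Φ = 3.67e-6 mol / 4.969e-6 mol photons = 0.74.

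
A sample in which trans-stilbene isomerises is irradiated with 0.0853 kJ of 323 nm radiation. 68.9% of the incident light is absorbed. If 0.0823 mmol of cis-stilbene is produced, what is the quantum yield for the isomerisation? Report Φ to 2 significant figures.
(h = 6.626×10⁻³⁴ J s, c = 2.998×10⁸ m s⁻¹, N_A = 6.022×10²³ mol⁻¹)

Product: 0.0823 mmol = 8.23×10⁻⁵ mol.
Photon energy at 323 nm: hc/λ = (6.626×10⁻³⁴)(2.998×10⁸)/(323×10⁻⁹) = 6.150×10⁻¹⁹ J.
Incident energy: 0.0853 kJ = 85.3 J.
Photons incident: 85.3 / 6.150×10⁻¹⁹ = 1.387×10²⁰, i.e. 1.387×10²⁰/6.022×10²³ = 2.303×10⁻⁴ mol.
Photons absorbed: 0.689 × 2.303×10⁻⁴ = 1.587×10⁻⁴ mol.
Φ = 8.23×10⁻⁵ mol / 1.587×10⁻⁴ mol photons = 0.52.

Φ = 0.52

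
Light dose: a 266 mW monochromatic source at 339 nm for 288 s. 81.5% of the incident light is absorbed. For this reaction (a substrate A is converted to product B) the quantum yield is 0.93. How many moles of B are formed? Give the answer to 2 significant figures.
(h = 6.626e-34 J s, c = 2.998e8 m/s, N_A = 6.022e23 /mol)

Photon energy at 339 nm: hc/λ = (6.626e-34)(2.998e8)/(339e-9) = 5.860e-19 J.
Energy delivered: (266 mW)(288 s) = 76.61 J.
Photons incident: 76.61 / 5.860e-19 = 1.307e20, i.e. 1.307e20/6.022e23 = 2.170e-4 mol.
Photons absorbed: 0.815 × 2.170e-4 = 1.769e-4 mol.
Product: Φ × n_abs = 0.93 × 1.769e-4 = 1.645e-4 mol.

1.6e-4 mol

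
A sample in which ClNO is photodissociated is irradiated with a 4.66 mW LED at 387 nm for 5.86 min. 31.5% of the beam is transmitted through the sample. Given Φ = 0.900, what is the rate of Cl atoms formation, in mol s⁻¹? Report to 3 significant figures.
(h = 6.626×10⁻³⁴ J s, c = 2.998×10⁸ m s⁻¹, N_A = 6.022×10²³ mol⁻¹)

Photon energy at 387 nm: hc/λ = (6.626×10⁻³⁴)(2.998×10⁸)/(387×10⁻⁹) = 5.133×10⁻¹⁹ J.
Energy delivered: (4.66 mW)(351.6 s) = 1.638 J.
Photons incident: 1.638 / 5.133×10⁻¹⁹ = 3.191×10¹⁸, i.e. 3.191×10¹⁸/6.022×10²³ = 5.299×10⁻⁶ mol.
Fraction absorbed: 1 − 31.5/100 = 0.6850.
Photons absorbed: 0.6850 × 5.299×10⁻⁶ = 3.630×10⁻⁶ mol.
Product formed: 0.900 × 3.630×10⁻⁶ = 3.267×10⁻⁶ mol.
Rate: 3.267×10⁻⁶ / 351.6 s = 9.29×10⁻⁹ mol s⁻¹.

9.29×10⁻⁹ mol s⁻¹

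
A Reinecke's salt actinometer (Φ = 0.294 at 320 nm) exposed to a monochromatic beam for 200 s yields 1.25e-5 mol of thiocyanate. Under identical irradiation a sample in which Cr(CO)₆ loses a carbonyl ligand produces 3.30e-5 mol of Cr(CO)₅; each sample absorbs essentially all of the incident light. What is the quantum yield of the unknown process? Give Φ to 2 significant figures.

Φ = 0.78

Photons absorbed by the actinometer: 1.25e-5 / 0.294 = 4.252e-5 mol.
Φ(unknown) = 3.30e-5 / 4.252e-5 = 0.78.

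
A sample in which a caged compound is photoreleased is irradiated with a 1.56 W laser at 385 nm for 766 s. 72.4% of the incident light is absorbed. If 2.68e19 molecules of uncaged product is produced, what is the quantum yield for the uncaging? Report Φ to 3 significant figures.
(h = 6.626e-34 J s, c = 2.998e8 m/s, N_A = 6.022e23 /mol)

Φ = 0.0160

Product: 2.68e19 / 6.022e23 = 4.450e-5 mol.
Photon energy at 385 nm: hc/λ = (6.626e-34)(2.998e8)/(385e-9) = 5.160e-19 J.
Energy delivered: (1.56 W)(766 s) = 1195 J.
Photons incident: 1195 / 5.160e-19 = 2.316e21, i.e. 2.316e21/6.022e23 = 0.003846 mol.
Photons absorbed: 0.724 × 0.003846 = 0.002785 mol.
Φ = 4.450e-5 mol / 0.002785 mol photons = 0.0160.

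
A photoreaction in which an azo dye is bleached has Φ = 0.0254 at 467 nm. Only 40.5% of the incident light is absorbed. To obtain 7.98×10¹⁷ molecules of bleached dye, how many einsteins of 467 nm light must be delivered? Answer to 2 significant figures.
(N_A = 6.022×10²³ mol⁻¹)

1.3×10⁻⁴ einstein

Product: 7.98×10¹⁷ / 6.022×10²³ = 1.325×10⁻⁶ mol.
Photons that must be absorbed: 1.325×10⁻⁶ / 0.0254 = 5.217×10⁻⁵ mol.
Incident photons needed: 5.217×10⁻⁵ / 0.405 = 1.288×10⁻⁴ mol.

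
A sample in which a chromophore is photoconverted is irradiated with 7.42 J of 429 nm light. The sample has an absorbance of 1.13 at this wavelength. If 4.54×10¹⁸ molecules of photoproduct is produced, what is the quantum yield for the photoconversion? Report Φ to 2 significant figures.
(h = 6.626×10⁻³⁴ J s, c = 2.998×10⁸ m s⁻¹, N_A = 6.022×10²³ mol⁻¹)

Product: 4.54×10¹⁸ / 6.022×10²³ = 7.539×10⁻⁶ mol.
Photon energy at 429 nm: hc/λ = (6.626×10⁻³⁴)(2.998×10⁸)/(429×10⁻⁹) = 4.630×10⁻¹⁹ J.
Photons incident: 7.42 / 4.630×10⁻¹⁹ = 1.603×10¹⁹, i.e. 1.603×10¹⁹/6.022×10²³ = 2.662×10⁻⁵ mol.
Fraction absorbed: 1 − 10^(−1.13) = 0.9259.
Photons absorbed: 0.9259 × 2.662×10⁻⁵ = 2.465×10⁻⁵ mol.
Φ = 7.539×10⁻⁶ mol / 2.465×10⁻⁵ mol photons = 0.31.

Φ = 0.31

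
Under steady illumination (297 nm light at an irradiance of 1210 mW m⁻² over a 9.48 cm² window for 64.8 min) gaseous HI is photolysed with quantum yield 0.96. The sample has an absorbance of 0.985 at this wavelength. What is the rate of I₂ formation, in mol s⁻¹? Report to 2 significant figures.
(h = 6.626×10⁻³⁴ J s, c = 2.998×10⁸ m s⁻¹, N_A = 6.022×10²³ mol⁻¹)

Photon energy at 297 nm: hc/λ = (6.626×10⁻³⁴)(2.998×10⁸)/(297×10⁻⁹) = 6.688×10⁻¹⁹ J.
Energy delivered: (1210 mW m⁻²)(9.48×10⁻⁴ m²)(3888 s) = 4.460 J.
Photons incident: 4.460 / 6.688×10⁻¹⁹ = 6.669×10¹⁸, i.e. 6.669×10¹⁸/6.022×10²³ = 1.107×10⁻⁵ mol.
Fraction absorbed: 1 − 10^(−0.985) = 0.8965.
Photons absorbed: 0.8965 × 1.107×10⁻⁵ = 9.924×10⁻⁶ mol.
Product formed: 0.96 × 9.924×10⁻⁶ = 9.527×10⁻⁶ mol.
Rate: 9.527×10⁻⁶ / 3888 s = 2.5×10⁻⁹ mol s⁻¹.

2.5×10⁻⁹ mol s⁻¹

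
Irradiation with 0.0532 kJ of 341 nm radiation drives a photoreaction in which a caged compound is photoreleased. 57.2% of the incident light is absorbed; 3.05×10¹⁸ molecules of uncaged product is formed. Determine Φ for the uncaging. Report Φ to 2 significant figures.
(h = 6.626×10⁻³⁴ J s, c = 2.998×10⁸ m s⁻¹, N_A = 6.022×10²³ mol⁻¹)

Φ = 0.058

Product: 3.05×10¹⁸ / 6.022×10²³ = 5.065×10⁻⁶ mol.
Photon energy at 341 nm: hc/λ = (6.626×10⁻³⁴)(2.998×10⁸)/(341×10⁻⁹) = 5.825×10⁻¹⁹ J.
Incident energy: 0.0532 kJ = 53.2 J.
Photons incident: 53.2 / 5.825×10⁻¹⁹ = 9.133×10¹⁹, i.e. 9.133×10¹⁹/6.022×10²³ = 1.517×10⁻⁴ mol.
Photons absorbed: 0.572 × 1.517×10⁻⁴ = 8.677×10⁻⁵ mol.
Φ = 5.065×10⁻⁶ mol / 8.677×10⁻⁵ mol photons = 0.058.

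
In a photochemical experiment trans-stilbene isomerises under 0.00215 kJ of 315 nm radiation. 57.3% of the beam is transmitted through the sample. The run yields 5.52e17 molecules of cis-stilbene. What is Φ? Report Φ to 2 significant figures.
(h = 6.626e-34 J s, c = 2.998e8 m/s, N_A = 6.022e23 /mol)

Product: 5.52e17 / 6.022e23 = 9.166e-7 mol.
Photon energy at 315 nm: hc/λ = (6.626e-34)(2.998e8)/(315e-9) = 6.306e-19 J.
Incident energy: 0.00215 kJ = 2.15 J.
Photons incident: 2.15 / 6.306e-19 = 3.409e18, i.e. 3.409e18/6.022e23 = 5.661e-6 mol.
Fraction absorbed: 1 − 57.3/100 = 0.4270.
Photons absorbed: 0.4270 × 5.661e-6 = 2.417e-6 mol.
Φ = 9.166e-7 mol / 2.417e-6 mol photons = 0.38.

Φ = 0.38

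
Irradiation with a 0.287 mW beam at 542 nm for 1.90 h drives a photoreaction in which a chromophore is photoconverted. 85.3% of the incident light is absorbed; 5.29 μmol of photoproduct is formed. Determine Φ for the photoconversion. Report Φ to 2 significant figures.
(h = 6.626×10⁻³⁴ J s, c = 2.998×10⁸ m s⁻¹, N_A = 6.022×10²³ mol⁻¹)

Φ = 0.70

Product: 5.29 μmol = 5.29×10⁻⁶ mol.
Photon energy at 542 nm: hc/λ = (6.626×10⁻³⁴)(2.998×10⁸)/(542×10⁻⁹) = 3.665×10⁻¹⁹ J.
Energy delivered: (0.287 mW)(6840 s) = 1.963 J.
Photons incident: 1.963 / 3.665×10⁻¹⁹ = 5.356×10¹⁸, i.e. 5.356×10¹⁸/6.022×10²³ = 8.894×10⁻⁶ mol.
Photons absorbed: 0.853 × 8.894×10⁻⁶ = 7.587×10⁻⁶ mol.
Φ = 5.29×10⁻⁶ mol / 7.587×10⁻⁶ mol photons = 0.70.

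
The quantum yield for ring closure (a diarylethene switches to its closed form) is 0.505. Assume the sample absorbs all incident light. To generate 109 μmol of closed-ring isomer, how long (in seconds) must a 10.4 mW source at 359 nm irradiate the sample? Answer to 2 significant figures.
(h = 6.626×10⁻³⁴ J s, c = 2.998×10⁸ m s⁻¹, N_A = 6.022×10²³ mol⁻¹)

t ≈ 6900 s

Product: 109 μmol = 1.09×10⁻⁴ mol.
Photons that must be absorbed: 1.09×10⁻⁴ / 0.505 = 2.158×10⁻⁴ mol.
Photon energy: hc/λ = 5.533×10⁻¹⁹ J; per mole, 3.332×10⁵ J mol⁻¹.
Energy required: 2.158×10⁻⁴ × 3.332×10⁵ = 71.90 J.
Time: 71.90 J / 0.0104 W = 6900 s.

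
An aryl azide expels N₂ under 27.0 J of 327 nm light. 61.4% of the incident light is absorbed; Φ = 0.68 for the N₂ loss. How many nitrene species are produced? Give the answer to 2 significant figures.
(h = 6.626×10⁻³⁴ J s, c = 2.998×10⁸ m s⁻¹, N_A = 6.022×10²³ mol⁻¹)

Photon energy at 327 nm: hc/λ = (6.626×10⁻³⁴)(2.998×10⁸)/(327×10⁻⁹) = 6.075×10⁻¹⁹ J.
Photons incident: 27.0 / 6.075×10⁻¹⁹ = 4.444×10¹⁹, i.e. 4.444×10¹⁹/6.022×10²³ = 7.380×10⁻⁵ mol.
Photons absorbed: 0.614 × 7.380×10⁻⁵ = 4.531×10⁻⁵ mol.
Product: Φ × n_abs = 0.68 × 4.531×10⁻⁵ = 3.081×10⁻⁵ mol.
As a count: 3.081×10⁻⁵ × 6.022×10²³ = 1.9×10¹⁹.

1.9×10¹⁹ species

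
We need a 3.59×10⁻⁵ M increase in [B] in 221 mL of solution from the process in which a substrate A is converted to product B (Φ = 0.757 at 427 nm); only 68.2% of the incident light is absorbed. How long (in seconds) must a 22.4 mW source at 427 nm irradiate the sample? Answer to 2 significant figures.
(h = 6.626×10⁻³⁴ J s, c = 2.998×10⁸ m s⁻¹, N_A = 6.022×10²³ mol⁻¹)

Product: (3.59×10⁻⁵ M)(0.221 L) = 7.934×10⁻⁶ mol.
Photons that must be absorbed: 7.934×10⁻⁶ / 0.757 = 1.048×10⁻⁵ mol.
Incident photons needed: 1.048×10⁻⁵ / 0.682 = 1.537×10⁻⁵ mol.
Photon energy: hc/λ = 4.652×10⁻¹⁹ J; per mole, 2.801×10⁵ J mol⁻¹.
Energy required: 1.537×10⁻⁵ × 2.801×10⁵ = 4.305 J.
Time: 4.305 J / 0.0224 W = 190 s.

t ≈ 190 s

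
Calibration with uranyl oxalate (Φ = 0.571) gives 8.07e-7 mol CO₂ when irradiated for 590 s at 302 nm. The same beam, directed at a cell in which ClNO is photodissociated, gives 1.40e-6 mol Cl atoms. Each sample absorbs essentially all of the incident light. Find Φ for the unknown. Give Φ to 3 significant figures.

Photons absorbed by the actinometer: 8.07e-7 / 0.571 = 1.413e-6 mol.
Φ(unknown) = 1.40e-6 / 1.413e-6 = 0.991.

Φ = 0.991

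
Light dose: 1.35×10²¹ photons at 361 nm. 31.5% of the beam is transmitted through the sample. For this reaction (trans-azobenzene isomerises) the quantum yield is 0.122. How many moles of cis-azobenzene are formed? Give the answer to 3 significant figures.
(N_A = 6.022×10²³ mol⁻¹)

Moles of photons: 1.35×10²¹ / 6.022×10²³ = 0.002242 mol.
Fraction absorbed: 1 − 31.5/100 = 0.6850.
Photons absorbed: 0.6850 × 0.002242 = 0.001536 mol.
Product: Φ × n_abs = 0.122 × 0.001536 = 1.874×10⁻⁴ mol.

1.87×10⁻⁴ mol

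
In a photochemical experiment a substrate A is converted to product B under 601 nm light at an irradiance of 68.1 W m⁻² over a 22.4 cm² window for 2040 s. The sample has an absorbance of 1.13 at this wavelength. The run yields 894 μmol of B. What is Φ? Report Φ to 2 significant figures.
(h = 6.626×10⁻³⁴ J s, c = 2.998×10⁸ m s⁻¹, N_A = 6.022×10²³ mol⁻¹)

Φ = 0.62

Product: 894 μmol = 8.94×10⁻⁴ mol.
Photon energy at 601 nm: hc/λ = (6.626×10⁻³⁴)(2.998×10⁸)/(601×10⁻⁹) = 3.305×10⁻¹⁹ J.
Energy delivered: (68.1 W m⁻²)(22.4×10⁻⁴ m²)(2040 s) = 311.2 J.
Photons incident: 311.2 / 3.305×10⁻¹⁹ = 9.416×10²⁰, i.e. 9.416×10²⁰/6.022×10²³ = 0.001564 mol.
Fraction absorbed: 1 − 10^(−1.13) = 0.9259.
Photons absorbed: 0.9259 × 0.001564 = 0.001448 mol.
Φ = 8.94×10⁻⁴ mol / 0.001448 mol photons = 0.62.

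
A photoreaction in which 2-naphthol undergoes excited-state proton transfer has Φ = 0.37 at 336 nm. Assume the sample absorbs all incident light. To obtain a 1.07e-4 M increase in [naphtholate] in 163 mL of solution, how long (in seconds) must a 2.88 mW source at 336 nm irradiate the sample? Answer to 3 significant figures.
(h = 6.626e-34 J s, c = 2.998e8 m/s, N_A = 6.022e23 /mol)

Product: (1.07e-4 M)(0.163 L) = 1.744e-5 mol.
Photons that must be absorbed: 1.744e-5 / 0.37 = 4.714e-5 mol.
Photon energy: hc/λ = 5.912e-19 J; per mole, 3.560e5 J mol⁻¹.
Energy required: 4.714e-5 × 3.560e5 = 16.78 J.
Time: 16.78 J / 0.00288 W = 5830 s.

t ≈ 5830 s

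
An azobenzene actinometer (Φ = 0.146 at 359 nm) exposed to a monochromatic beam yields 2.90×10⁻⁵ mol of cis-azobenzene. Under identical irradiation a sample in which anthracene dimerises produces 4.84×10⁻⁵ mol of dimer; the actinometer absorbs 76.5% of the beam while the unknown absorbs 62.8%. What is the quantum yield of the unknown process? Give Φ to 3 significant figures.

Photons absorbed by the actinometer: 2.90×10⁻⁵ / 0.146 = 1.986×10⁻⁴ mol.
Incident flux: 1.986×10⁻⁴ / 0.765 = 2.596×10⁻⁴ einstein.
Absorbed by unknown: 0.628 × 2.596×10⁻⁴ = 1.630×10⁻⁴ mol.
Φ(unknown) = 4.84×10⁻⁵ / 1.630×10⁻⁴ = 0.297.

Φ = 0.297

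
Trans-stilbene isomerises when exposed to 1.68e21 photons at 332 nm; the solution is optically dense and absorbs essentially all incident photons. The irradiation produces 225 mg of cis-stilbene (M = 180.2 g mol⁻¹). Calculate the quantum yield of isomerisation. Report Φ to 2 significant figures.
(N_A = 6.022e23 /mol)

Product: 225 mg / 180.2 g mol⁻¹ = 0.001249 mol.
Moles of photons: 1.68e21 / 6.022e23 = 0.002790 mol.
Φ = 0.001249 mol / 0.002790 mol photons = 0.45.

Φ = 0.45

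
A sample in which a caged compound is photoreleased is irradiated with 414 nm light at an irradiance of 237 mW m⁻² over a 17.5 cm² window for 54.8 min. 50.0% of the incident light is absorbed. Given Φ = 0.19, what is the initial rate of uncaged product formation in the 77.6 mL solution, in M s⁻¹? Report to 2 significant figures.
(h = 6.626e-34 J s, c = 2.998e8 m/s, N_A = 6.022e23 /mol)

1.8e-9 M s⁻¹

Photon energy at 414 nm: hc/λ = (6.626e-34)(2.998e8)/(414e-9) = 4.798e-19 J.
Energy delivered: (237 mW m⁻²)(17.5e-4 m²)(3288 s) = 1.364 J.
Photons incident: 1.364 / 4.798e-19 = 2.843e18, i.e. 2.843e18/6.022e23 = 4.721e-6 mol.
Photons absorbed: 0.500 × 4.721e-6 = 2.361e-6 mol.
Product formed: 0.19 × 2.361e-6 = 4.486e-7 mol.
Rate: 4.486e-7 mol / (3288 s × 0.0776 L) = 1.8e-9 M s⁻¹.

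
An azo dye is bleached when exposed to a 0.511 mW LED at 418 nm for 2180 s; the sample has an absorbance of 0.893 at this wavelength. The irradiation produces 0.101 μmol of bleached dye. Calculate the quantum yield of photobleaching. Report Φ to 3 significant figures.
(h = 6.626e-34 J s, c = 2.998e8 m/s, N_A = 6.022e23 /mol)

Φ = 0.0298

Product: 0.101 μmol = 1.01e-7 mol.
Photon energy at 418 nm: hc/λ = (6.626e-34)(2.998e8)/(418e-9) = 4.752e-19 J.
Energy delivered: (0.511 mW)(2180 s) = 1.114 J.
Photons incident: 1.114 / 4.752e-19 = 2.344e18, i.e. 2.344e18/6.022e23 = 3.892e-6 mol.
Fraction absorbed: 1 − 10^(−0.893) = 0.8721.
Photons absorbed: 0.8721 × 3.892e-6 = 3.394e-6 mol.
Φ = 1.01e-7 mol / 3.394e-6 mol photons = 0.0298.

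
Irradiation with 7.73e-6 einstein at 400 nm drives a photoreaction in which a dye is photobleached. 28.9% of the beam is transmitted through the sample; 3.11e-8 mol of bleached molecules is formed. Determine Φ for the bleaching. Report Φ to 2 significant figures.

Φ = 0.0057

Fraction absorbed: 1 − 28.9/100 = 0.7110.
Photons absorbed: 0.7110 × 7.73e-6 = 5.496e-6 mol.
Φ = 3.11e-8 mol / 5.496e-6 mol photons = 0.0057.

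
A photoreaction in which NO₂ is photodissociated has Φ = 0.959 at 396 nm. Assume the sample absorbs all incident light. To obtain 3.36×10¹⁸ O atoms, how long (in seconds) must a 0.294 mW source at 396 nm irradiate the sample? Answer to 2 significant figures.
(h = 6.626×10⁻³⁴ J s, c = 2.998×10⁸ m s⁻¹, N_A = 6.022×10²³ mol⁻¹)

Product: 3.36×10¹⁸ / 6.022×10²³ = 5.580×10⁻⁶ mol.
Photons that must be absorbed: 5.580×10⁻⁶ / 0.959 = 5.819×10⁻⁶ mol.
Photon energy: hc/λ = 5.016×10⁻¹⁹ J; per mole, 3.021×10⁵ J mol⁻¹.
Energy required: 5.819×10⁻⁶ × 3.021×10⁵ = 1.758 J.
Time: 1.758 J / 0.000294 W = 6000 s.

t ≈ 6000 s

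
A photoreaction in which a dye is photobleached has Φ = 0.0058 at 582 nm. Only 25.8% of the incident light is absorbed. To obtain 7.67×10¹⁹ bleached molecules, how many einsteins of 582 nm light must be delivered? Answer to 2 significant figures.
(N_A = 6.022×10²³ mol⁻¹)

Product: 7.67×10¹⁹ / 6.022×10²³ = 1.274×10⁻⁴ mol.
Photons that must be absorbed: 1.274×10⁻⁴ / 0.0058 = 0.02197 mol.
Incident photons needed: 0.02197 / 0.258 = 0.08516 mol.

0.085 einstein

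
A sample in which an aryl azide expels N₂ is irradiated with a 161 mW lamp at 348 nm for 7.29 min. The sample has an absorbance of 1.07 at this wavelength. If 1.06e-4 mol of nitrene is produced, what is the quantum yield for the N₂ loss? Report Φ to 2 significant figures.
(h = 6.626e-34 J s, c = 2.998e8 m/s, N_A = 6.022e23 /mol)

Photon energy at 348 nm: hc/λ = (6.626e-34)(2.998e8)/(348e-9) = 5.708e-19 J.
Energy delivered: (161 mW)(437.4 s) = 70.42 J.
Photons incident: 70.42 / 5.708e-19 = 1.234e20, i.e. 1.234e20/6.022e23 = 2.049e-4 mol.
Fraction absorbed: 1 − 10^(−1.07) = 0.9149.
Photons absorbed: 0.9149 × 2.049e-4 = 1.875e-4 mol.
Φ = 1.06e-4 mol / 1.875e-4 mol photons = 0.57.

Φ = 0.57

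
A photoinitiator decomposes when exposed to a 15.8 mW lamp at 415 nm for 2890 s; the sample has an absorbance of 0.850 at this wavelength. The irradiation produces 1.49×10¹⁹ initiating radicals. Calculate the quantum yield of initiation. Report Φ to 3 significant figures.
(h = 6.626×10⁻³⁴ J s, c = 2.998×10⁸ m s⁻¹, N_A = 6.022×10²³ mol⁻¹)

Product: 1.49×10¹⁹ / 6.022×10²³ = 2.474×10⁻⁵ mol.
Photon energy at 415 nm: hc/λ = (6.626×10⁻³⁴)(2.998×10⁸)/(415×10⁻⁹) = 4.787×10⁻¹⁹ J.
Energy delivered: (15.8 mW)(2890 s) = 45.66 J.
Photons incident: 45.66 / 4.787×10⁻¹⁹ = 9.538×10¹⁹, i.e. 9.538×10¹⁹/6.022×10²³ = 1.584×10⁻⁴ mol.
Fraction absorbed: 1 − 10^(−0.850) = 0.8587.
Photons absorbed: 0.8587 × 1.584×10⁻⁴ = 1.360×10⁻⁴ mol.
Φ = 2.474×10⁻⁵ mol / 1.360×10⁻⁴ mol photons = 0.182.

Φ = 0.182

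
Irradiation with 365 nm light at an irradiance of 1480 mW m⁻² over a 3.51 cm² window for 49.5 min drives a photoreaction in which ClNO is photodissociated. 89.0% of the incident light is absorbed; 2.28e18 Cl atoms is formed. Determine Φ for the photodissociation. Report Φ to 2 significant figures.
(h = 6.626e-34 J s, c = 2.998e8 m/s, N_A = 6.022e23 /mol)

Product: 2.28e18 / 6.022e23 = 3.786e-6 mol.
Photon energy at 365 nm: hc/λ = (6.626e-34)(2.998e8)/(365e-9) = 5.442e-19 J.
Energy delivered: (1480 mW m⁻²)(3.51e-4 m²)(2970 s) = 1.543 J.
Photons incident: 1.543 / 5.442e-19 = 2.835e18, i.e. 2.835e18/6.022e23 = 4.708e-6 mol.
Photons absorbed: 0.890 × 4.708e-6 = 4.190e-6 mol.
Φ = 3.786e-6 mol / 4.190e-6 mol photons = 0.90.

Φ = 0.90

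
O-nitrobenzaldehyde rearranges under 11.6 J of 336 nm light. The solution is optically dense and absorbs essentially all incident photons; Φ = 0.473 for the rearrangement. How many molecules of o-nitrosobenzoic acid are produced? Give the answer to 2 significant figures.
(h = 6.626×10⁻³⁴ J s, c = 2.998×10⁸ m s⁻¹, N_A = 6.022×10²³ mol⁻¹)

Photon energy at 336 nm: hc/λ = (6.626×10⁻³⁴)(2.998×10⁸)/(336×10⁻⁹) = 5.912×10⁻¹⁹ J.
Photons incident: 11.6 / 5.912×10⁻¹⁹ = 1.962×10¹⁹, i.e. 1.962×10¹⁹/6.022×10²³ = 3.258×10⁻⁵ mol.
Product: Φ × n_abs = 0.473 × 3.258×10⁻⁵ = 1.541×10⁻⁵ mol.
As a count: 1.541×10⁻⁵ × 6.022×10²³ = 9.3×10¹⁸.

9.3×10¹⁸ molecules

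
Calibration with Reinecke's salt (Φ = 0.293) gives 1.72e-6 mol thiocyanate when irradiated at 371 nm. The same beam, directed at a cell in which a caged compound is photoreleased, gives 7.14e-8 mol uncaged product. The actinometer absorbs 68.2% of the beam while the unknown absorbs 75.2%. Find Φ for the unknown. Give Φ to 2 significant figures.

Photons absorbed by the actinometer: 1.72e-6 / 0.293 = 5.870e-6 mol.
Incident flux: 5.870e-6 / 0.682 = 8.607e-6 einstein.
Absorbed by unknown: 0.752 × 8.607e-6 = 6.472e-6 mol.
Φ(unknown) = 7.14e-8 / 6.472e-6 = 0.011.

Φ = 0.011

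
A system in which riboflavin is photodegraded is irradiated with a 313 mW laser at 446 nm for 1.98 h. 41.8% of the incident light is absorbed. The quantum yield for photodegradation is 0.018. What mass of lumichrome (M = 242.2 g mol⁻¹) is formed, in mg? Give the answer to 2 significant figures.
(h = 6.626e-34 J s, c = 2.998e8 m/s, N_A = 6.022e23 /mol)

Photon energy at 446 nm: hc/λ = (6.626e-34)(2.998e8)/(446e-9) = 4.454e-19 J.
Energy delivered: (313 mW)(7128 s) = 2231 J.
Photons incident: 2231 / 4.454e-19 = 5.009e21, i.e. 5.009e21/6.022e23 = 0.008318 mol.
Photons absorbed: 0.418 × 0.008318 = 0.003477 mol.
Product: Φ × n_abs = 0.018 × 0.003477 = 6.259e-5 mol.
Mass: 6.259e-5 × 242.2 = 0.01516 g = 15 mg.

15 mg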